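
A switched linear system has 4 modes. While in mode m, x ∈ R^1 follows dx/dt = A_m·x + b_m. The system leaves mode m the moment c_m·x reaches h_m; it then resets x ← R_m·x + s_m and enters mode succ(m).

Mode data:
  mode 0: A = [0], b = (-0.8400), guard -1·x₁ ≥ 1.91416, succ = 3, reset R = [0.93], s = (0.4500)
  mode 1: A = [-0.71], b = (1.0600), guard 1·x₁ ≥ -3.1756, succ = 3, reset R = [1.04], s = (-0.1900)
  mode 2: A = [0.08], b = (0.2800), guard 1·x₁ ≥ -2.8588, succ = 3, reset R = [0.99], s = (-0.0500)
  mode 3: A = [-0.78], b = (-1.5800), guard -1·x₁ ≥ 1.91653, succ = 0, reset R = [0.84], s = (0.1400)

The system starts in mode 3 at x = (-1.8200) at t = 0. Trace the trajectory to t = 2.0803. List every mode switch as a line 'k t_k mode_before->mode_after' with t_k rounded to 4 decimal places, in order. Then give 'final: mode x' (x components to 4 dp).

1 0.8125 3->0
2 1.3414 0->3
final: 3 -1.6348

Mode 3: guard c·x = 1.9165 hit at Δt = 0.8125 (t = 0.8125), x⁻ = (-1.9165) → reset → x⁺ = (-1.4699), jump to mode 0
Mode 0: guard c·x = 1.9142 hit at Δt = 0.5289 (t = 1.3414), x⁻ = (-1.9142) → reset → x⁺ = (-1.3302), jump to mode 3
Mode 3: flow for 0.7389 to horizon, guard not reached → x = (-1.6348)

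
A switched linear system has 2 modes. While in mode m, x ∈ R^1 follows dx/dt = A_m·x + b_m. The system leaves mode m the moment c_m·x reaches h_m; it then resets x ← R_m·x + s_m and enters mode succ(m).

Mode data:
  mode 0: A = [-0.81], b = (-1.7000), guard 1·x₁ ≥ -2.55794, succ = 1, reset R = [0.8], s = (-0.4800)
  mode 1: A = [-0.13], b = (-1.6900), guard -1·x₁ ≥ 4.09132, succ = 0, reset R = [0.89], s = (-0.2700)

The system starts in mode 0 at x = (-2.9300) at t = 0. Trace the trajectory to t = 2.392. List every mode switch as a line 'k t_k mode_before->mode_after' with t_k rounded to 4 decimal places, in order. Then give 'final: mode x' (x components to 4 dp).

1 0.7327 0->1
2 1.9776 1->0
final: 0 -3.3944

Mode 0: guard c·x = -2.5579 hit at Δt = 0.7327 (t = 0.7327), x⁻ = (-2.5579) → reset → x⁺ = (-2.5264), jump to mode 1
Mode 1: guard c·x = 4.0913 hit at Δt = 1.2449 (t = 1.9776), x⁻ = (-4.0913) → reset → x⁺ = (-3.9113), jump to mode 0
Mode 0: flow for 0.4144 to horizon, guard not reached → x = (-3.3944)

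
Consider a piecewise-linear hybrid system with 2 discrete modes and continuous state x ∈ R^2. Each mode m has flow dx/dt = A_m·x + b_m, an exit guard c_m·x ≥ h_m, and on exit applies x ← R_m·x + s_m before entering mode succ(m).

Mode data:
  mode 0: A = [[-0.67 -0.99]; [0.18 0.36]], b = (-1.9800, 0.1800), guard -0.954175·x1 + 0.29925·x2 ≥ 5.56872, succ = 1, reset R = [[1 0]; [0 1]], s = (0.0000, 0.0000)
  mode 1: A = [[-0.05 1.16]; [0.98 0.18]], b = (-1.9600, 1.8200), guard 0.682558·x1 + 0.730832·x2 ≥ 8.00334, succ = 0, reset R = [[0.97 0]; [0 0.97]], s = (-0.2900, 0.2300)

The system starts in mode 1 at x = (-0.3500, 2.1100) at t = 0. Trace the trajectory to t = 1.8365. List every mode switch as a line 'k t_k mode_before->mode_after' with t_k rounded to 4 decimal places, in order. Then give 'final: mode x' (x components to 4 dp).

1 1.4762 1->0
final: 0 -0.5061 8.5980

Mode 1: guard c·x = 8.0033 hit at Δt = 1.4762 (t = 1.4762), x⁻ = (3.8075, 7.3950) → reset → x⁺ = (3.4033, 7.4032), jump to mode 0
Mode 0: flow for 0.3603 to horizon, guard not reached → x = (-0.5061, 8.5980)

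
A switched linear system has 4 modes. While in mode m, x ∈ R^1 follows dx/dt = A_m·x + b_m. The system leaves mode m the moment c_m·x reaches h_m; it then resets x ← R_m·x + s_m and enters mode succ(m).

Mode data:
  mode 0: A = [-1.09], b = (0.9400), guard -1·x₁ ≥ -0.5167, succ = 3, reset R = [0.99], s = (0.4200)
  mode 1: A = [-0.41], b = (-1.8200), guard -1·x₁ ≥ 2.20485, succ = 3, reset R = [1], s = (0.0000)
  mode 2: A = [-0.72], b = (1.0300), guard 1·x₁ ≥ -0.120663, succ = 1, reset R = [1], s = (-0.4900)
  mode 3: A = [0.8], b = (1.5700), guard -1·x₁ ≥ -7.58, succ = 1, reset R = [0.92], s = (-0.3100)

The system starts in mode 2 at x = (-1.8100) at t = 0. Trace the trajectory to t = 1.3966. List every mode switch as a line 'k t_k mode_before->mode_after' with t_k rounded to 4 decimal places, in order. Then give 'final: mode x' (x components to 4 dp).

1 1.0232 2->1
final: 1 -1.1541

Mode 2: guard c·x = -0.1207 hit at Δt = 1.0232 (t = 1.0232), x⁻ = (-0.1207) → reset → x⁺ = (-0.6107), jump to mode 1
Mode 1: flow for 0.3734 to horizon, guard not reached → x = (-1.1541)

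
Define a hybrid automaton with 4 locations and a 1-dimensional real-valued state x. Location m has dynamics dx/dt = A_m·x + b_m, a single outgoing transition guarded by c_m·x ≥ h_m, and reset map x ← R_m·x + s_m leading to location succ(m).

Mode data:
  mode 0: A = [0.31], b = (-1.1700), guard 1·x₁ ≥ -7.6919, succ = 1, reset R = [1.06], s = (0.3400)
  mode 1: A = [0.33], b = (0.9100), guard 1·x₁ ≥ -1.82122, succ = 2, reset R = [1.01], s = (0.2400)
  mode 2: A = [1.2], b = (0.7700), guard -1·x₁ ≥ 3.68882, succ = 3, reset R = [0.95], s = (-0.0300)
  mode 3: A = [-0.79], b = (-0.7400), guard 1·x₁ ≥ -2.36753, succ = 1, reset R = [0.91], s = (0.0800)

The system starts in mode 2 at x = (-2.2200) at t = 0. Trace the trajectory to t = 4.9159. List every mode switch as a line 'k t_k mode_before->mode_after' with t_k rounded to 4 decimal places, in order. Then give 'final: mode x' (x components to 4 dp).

1 0.5482 2->3
2 1.3031 3->1
3 2.2586 1->2
4 3.2231 2->3
5 3.9780 3->1
final: 1 -1.8266

Mode 2: guard c·x = 3.6888 hit at Δt = 0.5482 (t = 0.5482), x⁻ = (-3.6888) → reset → x⁺ = (-3.5344), jump to mode 3
Mode 3: guard c·x = -2.3675 hit at Δt = 0.7549 (t = 1.3031), x⁻ = (-2.3675) → reset → x⁺ = (-2.0745), jump to mode 1
Mode 1: guard c·x = -1.8212 hit at Δt = 0.9555 (t = 2.2586), x⁻ = (-1.8212) → reset → x⁺ = (-1.5994), jump to mode 2
Mode 2: guard c·x = 3.6888 hit at Δt = 0.9645 (t = 3.2231), x⁻ = (-3.6888) → reset → x⁺ = (-3.5344), jump to mode 3
Mode 3: guard c·x = -2.3675 hit at Δt = 0.7549 (t = 3.9780), x⁻ = (-2.3675) → reset → x⁺ = (-2.0745), jump to mode 1
Mode 1: flow for 0.9379 to horizon, guard not reached → x = (-1.8266)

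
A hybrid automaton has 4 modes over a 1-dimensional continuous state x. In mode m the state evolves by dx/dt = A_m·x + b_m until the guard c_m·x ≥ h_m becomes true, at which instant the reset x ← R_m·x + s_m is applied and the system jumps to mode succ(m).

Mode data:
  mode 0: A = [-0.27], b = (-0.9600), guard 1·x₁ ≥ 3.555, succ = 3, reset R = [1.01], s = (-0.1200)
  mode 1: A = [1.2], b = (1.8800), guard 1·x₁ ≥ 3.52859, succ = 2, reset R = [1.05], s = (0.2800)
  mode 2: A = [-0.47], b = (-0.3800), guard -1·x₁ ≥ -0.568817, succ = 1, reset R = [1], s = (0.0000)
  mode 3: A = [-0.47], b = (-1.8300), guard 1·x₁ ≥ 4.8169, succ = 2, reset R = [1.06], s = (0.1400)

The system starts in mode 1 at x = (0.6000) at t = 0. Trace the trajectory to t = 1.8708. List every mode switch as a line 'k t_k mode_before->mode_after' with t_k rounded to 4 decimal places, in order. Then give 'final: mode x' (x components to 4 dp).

1 0.7126 1->2
final: 2 1.9728

Mode 1: guard c·x = 3.5286 hit at Δt = 0.7126 (t = 0.7126), x⁻ = (3.5286) → reset → x⁺ = (3.9850), jump to mode 2
Mode 2: flow for 1.1582 to horizon, guard not reached → x = (1.9728)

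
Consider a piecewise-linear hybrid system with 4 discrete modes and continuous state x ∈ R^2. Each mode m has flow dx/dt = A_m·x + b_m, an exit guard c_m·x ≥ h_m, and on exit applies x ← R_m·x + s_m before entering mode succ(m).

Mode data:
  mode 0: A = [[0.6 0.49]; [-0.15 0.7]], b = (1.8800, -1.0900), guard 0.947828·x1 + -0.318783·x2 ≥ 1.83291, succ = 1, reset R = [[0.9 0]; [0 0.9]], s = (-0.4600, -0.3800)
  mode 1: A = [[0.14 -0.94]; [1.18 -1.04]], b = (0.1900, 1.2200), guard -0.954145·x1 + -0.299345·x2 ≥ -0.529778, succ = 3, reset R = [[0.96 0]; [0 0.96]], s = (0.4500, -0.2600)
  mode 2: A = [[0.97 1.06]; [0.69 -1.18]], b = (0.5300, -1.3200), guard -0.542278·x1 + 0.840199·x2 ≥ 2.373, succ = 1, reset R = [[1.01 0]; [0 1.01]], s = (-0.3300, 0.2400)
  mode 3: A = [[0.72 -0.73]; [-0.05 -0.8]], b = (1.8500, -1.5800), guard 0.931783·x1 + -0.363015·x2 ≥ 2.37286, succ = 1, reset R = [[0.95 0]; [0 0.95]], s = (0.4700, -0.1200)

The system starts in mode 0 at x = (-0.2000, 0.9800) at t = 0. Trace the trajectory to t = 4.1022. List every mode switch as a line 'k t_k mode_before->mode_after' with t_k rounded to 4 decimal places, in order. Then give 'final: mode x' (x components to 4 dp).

Mode 0: guard c·x = 1.8329 hit at Δt = 0.8223 (t = 0.8223), x⁻ = (2.0701, 0.4053) → reset → x⁺ = (1.4031, -0.0153), jump to mode 1
Mode 1: guard c·x = -0.5298 hit at Δt = 1.5871 (t = 2.4094), x⁻ = (0.0451, 1.6261) → reset → x⁺ = (0.4933, 1.3011), jump to mode 3
Mode 3: guard c·x = 2.3729 hit at Δt = 0.7893 (t = 3.1987), x⁻ = (2.4399, -0.2737) → reset → x⁺ = (2.7879, -0.3800), jump to mode 1
Mode 1: flow for 0.9035 to horizon, guard not reached → x = (2.2130, 2.3998)

1 0.8223 0->1
2 2.4094 1->3
3 3.1987 3->1
final: 1 2.2130 2.3998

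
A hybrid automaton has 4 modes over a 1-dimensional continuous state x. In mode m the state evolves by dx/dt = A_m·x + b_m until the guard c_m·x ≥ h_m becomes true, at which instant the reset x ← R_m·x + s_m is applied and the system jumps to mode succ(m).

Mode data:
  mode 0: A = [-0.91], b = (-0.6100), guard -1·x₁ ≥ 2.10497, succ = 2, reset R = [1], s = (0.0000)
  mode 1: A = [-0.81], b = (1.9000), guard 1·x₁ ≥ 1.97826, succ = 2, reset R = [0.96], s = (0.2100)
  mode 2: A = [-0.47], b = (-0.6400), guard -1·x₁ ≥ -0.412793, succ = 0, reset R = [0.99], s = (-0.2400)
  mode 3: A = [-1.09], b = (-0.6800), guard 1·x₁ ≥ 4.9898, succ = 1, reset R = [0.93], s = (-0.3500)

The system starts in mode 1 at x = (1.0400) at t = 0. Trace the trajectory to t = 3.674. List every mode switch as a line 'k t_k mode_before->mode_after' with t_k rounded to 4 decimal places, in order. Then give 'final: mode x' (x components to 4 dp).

Mode 1: guard c·x = 1.9783 hit at Δt = 1.5654 (t = 1.5654), x⁻ = (1.9783) → reset → x⁺ = (2.1091), jump to mode 2
Mode 2: guard c·x = -0.4128 hit at Δt = 1.4274 (t = 2.9928), x⁻ = (0.4128) → reset → x⁺ = (0.1687), jump to mode 0
Mode 0: flow for 0.6812 to horizon, guard not reached → x = (-0.2189)

1 1.5654 1->2
2 2.9928 2->0
final: 0 -0.2189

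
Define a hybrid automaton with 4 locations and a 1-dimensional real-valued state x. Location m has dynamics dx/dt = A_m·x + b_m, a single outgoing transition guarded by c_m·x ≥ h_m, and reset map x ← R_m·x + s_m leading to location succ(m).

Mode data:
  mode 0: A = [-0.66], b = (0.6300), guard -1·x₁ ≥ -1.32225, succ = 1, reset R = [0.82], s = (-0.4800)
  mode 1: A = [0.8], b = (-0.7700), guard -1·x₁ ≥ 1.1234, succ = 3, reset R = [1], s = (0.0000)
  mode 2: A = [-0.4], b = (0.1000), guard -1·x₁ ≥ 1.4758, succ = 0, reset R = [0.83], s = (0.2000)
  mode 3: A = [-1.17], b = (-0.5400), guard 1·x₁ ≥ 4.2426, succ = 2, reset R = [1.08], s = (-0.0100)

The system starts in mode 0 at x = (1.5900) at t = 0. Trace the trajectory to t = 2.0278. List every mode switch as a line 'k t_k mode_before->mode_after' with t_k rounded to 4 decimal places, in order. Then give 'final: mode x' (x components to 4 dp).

1 0.8289 0->1
final: 1 0.0277

Mode 0: guard c·x = -1.3222 hit at Δt = 0.8289 (t = 0.8289), x⁻ = (1.3223) → reset → x⁺ = (0.6042), jump to mode 1
Mode 1: flow for 1.1989 to horizon, guard not reached → x = (0.0277)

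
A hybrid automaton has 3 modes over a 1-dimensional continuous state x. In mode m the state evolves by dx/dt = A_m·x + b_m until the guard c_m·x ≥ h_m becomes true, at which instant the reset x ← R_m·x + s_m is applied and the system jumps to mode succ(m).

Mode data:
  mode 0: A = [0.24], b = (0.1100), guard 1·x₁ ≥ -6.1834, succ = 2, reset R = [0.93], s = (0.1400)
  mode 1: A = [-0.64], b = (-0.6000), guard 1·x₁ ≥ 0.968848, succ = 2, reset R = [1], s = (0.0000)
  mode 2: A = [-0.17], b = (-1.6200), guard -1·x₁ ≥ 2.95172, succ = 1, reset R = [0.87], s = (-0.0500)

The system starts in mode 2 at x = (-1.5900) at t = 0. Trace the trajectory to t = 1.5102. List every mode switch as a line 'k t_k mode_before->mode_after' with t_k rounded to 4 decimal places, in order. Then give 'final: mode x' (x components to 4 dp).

1 1.1068 2->1
final: 1 -2.2356

Mode 2: guard c·x = 2.9517 hit at Δt = 1.1068 (t = 1.1068), x⁻ = (-2.9517) → reset → x⁺ = (-2.6180), jump to mode 1
Mode 1: flow for 0.4034 to horizon, guard not reached → x = (-2.2356)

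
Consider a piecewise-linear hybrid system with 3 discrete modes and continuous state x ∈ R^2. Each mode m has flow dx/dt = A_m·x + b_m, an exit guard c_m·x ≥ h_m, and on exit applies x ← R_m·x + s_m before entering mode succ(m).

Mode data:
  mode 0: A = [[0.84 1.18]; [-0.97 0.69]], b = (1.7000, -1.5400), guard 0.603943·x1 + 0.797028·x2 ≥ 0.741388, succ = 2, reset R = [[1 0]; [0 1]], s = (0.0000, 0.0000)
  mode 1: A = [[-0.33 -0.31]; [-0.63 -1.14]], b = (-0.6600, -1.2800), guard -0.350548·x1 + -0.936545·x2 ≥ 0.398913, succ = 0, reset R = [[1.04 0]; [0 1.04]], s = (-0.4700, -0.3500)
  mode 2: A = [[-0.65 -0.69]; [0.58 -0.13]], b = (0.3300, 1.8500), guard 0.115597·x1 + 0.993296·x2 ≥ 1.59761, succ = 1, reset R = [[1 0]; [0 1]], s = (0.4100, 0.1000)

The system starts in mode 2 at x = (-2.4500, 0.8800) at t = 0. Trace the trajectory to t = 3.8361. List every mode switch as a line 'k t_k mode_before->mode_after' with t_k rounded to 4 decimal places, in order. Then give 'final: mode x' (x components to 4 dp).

1 1.4613 2->1
2 2.7848 1->0
final: 0 -2.1194 0.7169

Mode 2: guard c·x = 1.5976 hit at Δt = 1.4613 (t = 1.4613), x⁻ = (-1.5193, 1.7852) → reset → x⁺ = (-1.1093, 1.8852), jump to mode 1
Mode 1: guard c·x = 0.3989 hit at Δt = 1.3235 (t = 2.7848), x⁻ = (-1.6726, 0.2001) → reset → x⁺ = (-2.2095, -0.1419), jump to mode 0
Mode 0: flow for 1.0513 to horizon, guard not reached → x = (-2.1194, 0.7169)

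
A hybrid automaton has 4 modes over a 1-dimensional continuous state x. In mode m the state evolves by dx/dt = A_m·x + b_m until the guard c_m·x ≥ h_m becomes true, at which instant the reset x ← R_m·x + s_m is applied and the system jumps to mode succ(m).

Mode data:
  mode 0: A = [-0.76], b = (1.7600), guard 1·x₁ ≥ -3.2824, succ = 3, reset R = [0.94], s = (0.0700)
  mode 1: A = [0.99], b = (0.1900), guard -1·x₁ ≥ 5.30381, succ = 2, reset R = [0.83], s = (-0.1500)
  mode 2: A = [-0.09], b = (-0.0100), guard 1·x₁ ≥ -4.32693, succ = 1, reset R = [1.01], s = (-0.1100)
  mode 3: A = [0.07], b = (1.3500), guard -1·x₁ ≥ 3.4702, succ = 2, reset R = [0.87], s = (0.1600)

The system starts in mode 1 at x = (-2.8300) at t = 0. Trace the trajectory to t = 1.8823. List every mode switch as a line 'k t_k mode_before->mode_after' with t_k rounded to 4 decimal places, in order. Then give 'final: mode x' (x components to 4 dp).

1 0.6682 1->2
2 1.2465 2->1
3 1.4240 1->2
final: 2 -4.3727

Mode 1: guard c·x = 5.3038 hit at Δt = 0.6682 (t = 0.6682), x⁻ = (-5.3038) → reset → x⁺ = (-4.5522), jump to mode 2
Mode 2: guard c·x = -4.3269 hit at Δt = 0.5783 (t = 1.2465), x⁻ = (-4.3269) → reset → x⁺ = (-4.4802), jump to mode 1
Mode 1: guard c·x = 5.3038 hit at Δt = 0.1775 (t = 1.4240), x⁻ = (-5.3038) → reset → x⁺ = (-4.5522), jump to mode 2
Mode 2: flow for 0.4583 to horizon, guard not reached → x = (-4.3727)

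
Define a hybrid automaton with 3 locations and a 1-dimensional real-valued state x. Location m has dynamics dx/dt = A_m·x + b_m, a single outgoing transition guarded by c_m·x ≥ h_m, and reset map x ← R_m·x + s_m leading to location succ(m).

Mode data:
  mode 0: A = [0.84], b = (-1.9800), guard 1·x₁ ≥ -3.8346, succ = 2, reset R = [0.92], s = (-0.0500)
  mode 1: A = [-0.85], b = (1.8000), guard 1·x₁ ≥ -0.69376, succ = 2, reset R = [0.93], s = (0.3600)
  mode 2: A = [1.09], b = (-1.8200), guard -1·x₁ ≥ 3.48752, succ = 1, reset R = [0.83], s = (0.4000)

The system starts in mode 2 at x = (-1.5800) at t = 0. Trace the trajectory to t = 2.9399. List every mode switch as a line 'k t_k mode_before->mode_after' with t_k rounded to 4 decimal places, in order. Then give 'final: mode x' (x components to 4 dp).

Mode 2: guard c·x = 3.4875 hit at Δt = 0.4237 (t = 0.4237), x⁻ = (-3.4875) → reset → x⁺ = (-2.4946), jump to mode 1
Mode 1: guard c·x = -0.6938 hit at Δt = 0.5824 (t = 1.0061), x⁻ = (-0.6938) → reset → x⁺ = (-0.2852), jump to mode 2
Mode 2: guard c·x = 3.4875 hit at Δt = 0.8900 (t = 1.8961), x⁻ = (-3.4875) → reset → x⁺ = (-2.4946), jump to mode 1
Mode 1: guard c·x = -0.6938 hit at Δt = 0.5824 (t = 2.4785), x⁻ = (-0.6938) → reset → x⁺ = (-0.2852), jump to mode 2
Mode 2: flow for 0.4614 to horizon, guard not reached → x = (-1.5630)

1 0.4237 2->1
2 1.0061 1->2
3 1.8961 2->1
4 2.4785 1->2
final: 2 -1.5630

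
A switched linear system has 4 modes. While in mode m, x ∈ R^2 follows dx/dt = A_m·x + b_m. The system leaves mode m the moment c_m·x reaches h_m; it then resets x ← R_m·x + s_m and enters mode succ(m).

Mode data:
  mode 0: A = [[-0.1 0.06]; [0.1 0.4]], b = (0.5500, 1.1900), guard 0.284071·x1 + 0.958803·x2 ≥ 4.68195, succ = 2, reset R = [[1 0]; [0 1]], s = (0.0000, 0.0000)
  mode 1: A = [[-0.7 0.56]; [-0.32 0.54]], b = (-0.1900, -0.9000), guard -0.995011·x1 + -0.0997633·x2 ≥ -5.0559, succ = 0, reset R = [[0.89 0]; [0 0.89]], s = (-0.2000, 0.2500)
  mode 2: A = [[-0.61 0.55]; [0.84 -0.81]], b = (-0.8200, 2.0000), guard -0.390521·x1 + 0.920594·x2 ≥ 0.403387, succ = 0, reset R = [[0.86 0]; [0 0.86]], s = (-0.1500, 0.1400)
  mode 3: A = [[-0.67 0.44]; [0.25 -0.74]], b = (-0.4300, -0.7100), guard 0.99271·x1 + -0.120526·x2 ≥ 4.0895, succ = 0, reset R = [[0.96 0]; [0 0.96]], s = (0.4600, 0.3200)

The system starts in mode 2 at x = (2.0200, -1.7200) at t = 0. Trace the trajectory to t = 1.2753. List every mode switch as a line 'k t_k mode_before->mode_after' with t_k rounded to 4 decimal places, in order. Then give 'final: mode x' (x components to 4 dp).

Mode 2: guard c·x = 0.4034 hit at Δt = 0.7504 (t = 0.7504), x⁻ = (0.7155, 0.7417) → reset → x⁺ = (0.4653, 0.7779), jump to mode 0
Mode 0: flow for 0.5249 to horizon, guard not reached → x = (0.7602, 1.6900)

1 0.7504 2->0
final: 0 0.7602 1.6900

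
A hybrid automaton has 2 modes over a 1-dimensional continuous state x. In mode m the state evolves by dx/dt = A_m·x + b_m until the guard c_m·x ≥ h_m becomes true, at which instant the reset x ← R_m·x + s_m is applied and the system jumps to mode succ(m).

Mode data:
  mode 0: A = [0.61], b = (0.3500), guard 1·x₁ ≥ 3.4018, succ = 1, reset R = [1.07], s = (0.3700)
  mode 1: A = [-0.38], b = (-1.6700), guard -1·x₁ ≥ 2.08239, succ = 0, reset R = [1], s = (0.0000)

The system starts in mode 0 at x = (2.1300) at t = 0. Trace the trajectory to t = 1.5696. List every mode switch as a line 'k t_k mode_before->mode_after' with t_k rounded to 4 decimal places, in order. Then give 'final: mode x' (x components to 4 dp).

1 0.6320 0->1
final: 1 1.4908

Mode 0: guard c·x = 3.4018 hit at Δt = 0.6320 (t = 0.6320), x⁻ = (3.4018) → reset → x⁺ = (4.0099), jump to mode 1
Mode 1: flow for 0.9376 to horizon, guard not reached → x = (1.4908)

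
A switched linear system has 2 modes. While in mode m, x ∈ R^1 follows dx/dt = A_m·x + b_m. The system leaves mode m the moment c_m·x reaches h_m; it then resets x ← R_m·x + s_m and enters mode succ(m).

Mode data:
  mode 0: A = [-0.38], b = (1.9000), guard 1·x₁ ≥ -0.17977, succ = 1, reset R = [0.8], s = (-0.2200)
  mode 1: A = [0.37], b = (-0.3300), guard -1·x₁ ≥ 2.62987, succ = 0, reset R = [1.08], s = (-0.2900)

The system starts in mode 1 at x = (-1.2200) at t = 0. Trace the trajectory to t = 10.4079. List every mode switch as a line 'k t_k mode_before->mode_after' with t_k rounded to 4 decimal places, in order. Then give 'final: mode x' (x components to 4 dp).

Mode 1: guard c·x = 2.6299 hit at Δt = 1.3821 (t = 1.3821), x⁻ = (-2.6299) → reset → x⁺ = (-3.1303), jump to mode 0
Mode 0: guard c·x = -0.1798 hit at Δt = 1.1864 (t = 2.5685), x⁻ = (-0.1798) → reset → x⁺ = (-0.3638), jump to mode 1
Mode 1: guard c·x = 2.6299 hit at Δt = 2.7872 (t = 5.3557), x⁻ = (-2.6299) → reset → x⁺ = (-3.1303), jump to mode 0
Mode 0: guard c·x = -0.1798 hit at Δt = 1.1864 (t = 6.5421), x⁻ = (-0.1798) → reset → x⁺ = (-0.3638), jump to mode 1
Mode 1: guard c·x = 2.6299 hit at Δt = 2.7872 (t = 9.3293), x⁻ = (-2.6299) → reset → x⁺ = (-3.1303), jump to mode 0
Mode 0: flow for 1.0786 to horizon, guard not reached → x = (-0.3963)

1 1.3821 1->0
2 2.5685 0->1
3 5.3557 1->0
4 6.5421 0->1
5 9.3293 1->0
final: 0 -0.3963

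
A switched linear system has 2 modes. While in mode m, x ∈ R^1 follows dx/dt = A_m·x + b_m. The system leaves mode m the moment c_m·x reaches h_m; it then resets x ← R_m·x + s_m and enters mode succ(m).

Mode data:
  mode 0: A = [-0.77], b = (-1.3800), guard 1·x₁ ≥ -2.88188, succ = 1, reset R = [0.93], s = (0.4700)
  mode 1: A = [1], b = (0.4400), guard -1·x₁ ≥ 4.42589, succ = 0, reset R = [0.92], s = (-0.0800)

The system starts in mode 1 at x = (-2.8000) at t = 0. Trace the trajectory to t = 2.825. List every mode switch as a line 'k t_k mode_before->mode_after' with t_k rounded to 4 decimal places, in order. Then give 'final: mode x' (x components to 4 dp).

Mode 1: guard c·x = 4.4259 hit at Δt = 0.5241 (t = 0.5241), x⁻ = (-4.4259) → reset → x⁺ = (-4.1518), jump to mode 0
Mode 0: guard c·x = -2.8819 hit at Δt = 1.0034 (t = 1.5275), x⁻ = (-2.8819) → reset → x⁺ = (-2.2101), jump to mode 1
Mode 1: guard c·x = 4.4259 hit at Δt = 0.8117 (t = 2.3392), x⁻ = (-4.4259) → reset → x⁺ = (-4.1518), jump to mode 0
Mode 0: flow for 0.4858 to horizon, guard not reached → x = (-3.4155)

1 0.5241 1->0
2 1.5275 0->1
3 2.3392 1->0
final: 0 -3.4155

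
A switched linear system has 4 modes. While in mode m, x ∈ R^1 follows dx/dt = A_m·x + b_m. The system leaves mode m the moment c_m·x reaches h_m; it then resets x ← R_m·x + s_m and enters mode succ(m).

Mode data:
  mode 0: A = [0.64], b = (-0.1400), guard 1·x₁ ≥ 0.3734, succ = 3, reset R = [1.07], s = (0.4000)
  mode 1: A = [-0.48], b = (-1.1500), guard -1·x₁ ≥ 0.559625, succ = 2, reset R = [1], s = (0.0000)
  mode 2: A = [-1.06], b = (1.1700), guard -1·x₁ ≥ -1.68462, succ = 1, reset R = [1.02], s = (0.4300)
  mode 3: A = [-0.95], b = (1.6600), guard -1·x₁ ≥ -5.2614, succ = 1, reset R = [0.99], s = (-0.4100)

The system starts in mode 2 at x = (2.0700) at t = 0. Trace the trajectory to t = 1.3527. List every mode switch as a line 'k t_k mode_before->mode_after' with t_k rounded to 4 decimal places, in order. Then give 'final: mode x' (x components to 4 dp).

Mode 2: guard c·x = -1.6846 hit at Δt = 0.4801 (t = 0.4801), x⁻ = (1.6846) → reset → x⁺ = (2.1483), jump to mode 1
Mode 1: flow for 0.8726 to horizon, guard not reached → x = (0.5933)

1 0.4801 2->1
final: 1 0.5933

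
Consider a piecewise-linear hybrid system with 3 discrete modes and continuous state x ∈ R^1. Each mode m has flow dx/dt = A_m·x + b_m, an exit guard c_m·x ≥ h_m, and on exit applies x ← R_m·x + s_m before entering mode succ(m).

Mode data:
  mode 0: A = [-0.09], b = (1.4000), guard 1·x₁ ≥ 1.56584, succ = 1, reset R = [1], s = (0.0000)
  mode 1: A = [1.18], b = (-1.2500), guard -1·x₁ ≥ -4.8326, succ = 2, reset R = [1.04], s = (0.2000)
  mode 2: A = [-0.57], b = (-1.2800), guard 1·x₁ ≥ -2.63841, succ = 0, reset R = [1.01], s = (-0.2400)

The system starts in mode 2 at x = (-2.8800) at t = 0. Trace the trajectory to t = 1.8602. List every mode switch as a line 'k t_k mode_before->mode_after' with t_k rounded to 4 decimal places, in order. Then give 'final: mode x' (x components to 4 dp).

1 0.8410 2->0
final: 0 -1.2868

Mode 2: guard c·x = -2.6384 hit at Δt = 0.8410 (t = 0.8410), x⁻ = (-2.6384) → reset → x⁺ = (-2.9048), jump to mode 0
Mode 0: flow for 1.0192 to horizon, guard not reached → x = (-1.2868)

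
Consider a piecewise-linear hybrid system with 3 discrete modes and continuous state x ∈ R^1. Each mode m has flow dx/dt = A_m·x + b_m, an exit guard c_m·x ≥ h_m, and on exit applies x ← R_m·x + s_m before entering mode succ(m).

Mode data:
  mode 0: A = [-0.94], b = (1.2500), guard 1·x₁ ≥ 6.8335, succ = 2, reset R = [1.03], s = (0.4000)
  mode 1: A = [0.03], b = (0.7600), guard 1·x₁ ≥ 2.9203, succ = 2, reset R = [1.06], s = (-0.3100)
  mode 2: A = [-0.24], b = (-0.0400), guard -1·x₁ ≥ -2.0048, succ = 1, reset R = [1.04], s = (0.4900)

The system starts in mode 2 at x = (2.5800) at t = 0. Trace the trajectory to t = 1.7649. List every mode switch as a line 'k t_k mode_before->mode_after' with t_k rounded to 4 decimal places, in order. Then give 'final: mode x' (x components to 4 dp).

Mode 2: guard c·x = -2.0048 hit at Δt = 0.9791 (t = 0.9791), x⁻ = (2.0048) → reset → x⁺ = (2.5750), jump to mode 1
Mode 1: guard c·x = 2.9203 hit at Δt = 0.4099 (t = 1.3890), x⁻ = (2.9203) → reset → x⁺ = (2.7855), jump to mode 2
Mode 2: flow for 0.3759 to horizon, guard not reached → x = (2.5308)

1 0.9791 2->1
2 1.3890 1->2
final: 2 2.5308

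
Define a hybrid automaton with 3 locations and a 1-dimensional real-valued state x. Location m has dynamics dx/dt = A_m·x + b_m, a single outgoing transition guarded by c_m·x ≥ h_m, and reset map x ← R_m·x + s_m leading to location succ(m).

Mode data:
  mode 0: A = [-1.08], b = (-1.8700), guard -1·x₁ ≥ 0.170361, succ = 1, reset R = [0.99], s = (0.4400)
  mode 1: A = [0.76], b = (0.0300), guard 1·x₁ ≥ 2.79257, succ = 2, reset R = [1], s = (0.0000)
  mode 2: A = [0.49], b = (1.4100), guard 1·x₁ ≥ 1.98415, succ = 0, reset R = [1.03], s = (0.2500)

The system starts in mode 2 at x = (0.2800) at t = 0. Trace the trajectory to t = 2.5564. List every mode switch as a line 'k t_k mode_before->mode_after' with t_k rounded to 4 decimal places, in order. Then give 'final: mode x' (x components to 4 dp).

1 0.8808 2->0
2 1.7578 0->1
final: 1 0.5308

Mode 2: guard c·x = 1.9842 hit at Δt = 0.8808 (t = 0.8808), x⁻ = (1.9842) → reset → x⁺ = (2.2937), jump to mode 0
Mode 0: guard c·x = 0.1704 hit at Δt = 0.8770 (t = 1.7578), x⁻ = (-0.1704) → reset → x⁺ = (0.2713), jump to mode 1
Mode 1: flow for 0.7986 to horizon, guard not reached → x = (0.5308)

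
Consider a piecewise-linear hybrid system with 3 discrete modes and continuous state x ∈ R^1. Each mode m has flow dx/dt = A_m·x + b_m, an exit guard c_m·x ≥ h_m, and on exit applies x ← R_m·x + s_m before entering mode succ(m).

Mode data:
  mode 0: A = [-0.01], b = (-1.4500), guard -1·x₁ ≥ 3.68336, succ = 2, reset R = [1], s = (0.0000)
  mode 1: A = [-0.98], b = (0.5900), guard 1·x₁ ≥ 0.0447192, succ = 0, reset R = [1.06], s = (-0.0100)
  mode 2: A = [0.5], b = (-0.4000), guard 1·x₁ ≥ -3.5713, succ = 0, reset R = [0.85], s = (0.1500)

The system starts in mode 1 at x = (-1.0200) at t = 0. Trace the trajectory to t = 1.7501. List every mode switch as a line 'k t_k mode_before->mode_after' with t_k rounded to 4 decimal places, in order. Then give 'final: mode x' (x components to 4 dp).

1 1.0901 1->0
final: 0 -0.9167

Mode 1: guard c·x = 0.0447 hit at Δt = 1.0901 (t = 1.0901), x⁻ = (0.0447) → reset → x⁺ = (0.0374), jump to mode 0
Mode 0: flow for 0.6600 to horizon, guard not reached → x = (-0.9167)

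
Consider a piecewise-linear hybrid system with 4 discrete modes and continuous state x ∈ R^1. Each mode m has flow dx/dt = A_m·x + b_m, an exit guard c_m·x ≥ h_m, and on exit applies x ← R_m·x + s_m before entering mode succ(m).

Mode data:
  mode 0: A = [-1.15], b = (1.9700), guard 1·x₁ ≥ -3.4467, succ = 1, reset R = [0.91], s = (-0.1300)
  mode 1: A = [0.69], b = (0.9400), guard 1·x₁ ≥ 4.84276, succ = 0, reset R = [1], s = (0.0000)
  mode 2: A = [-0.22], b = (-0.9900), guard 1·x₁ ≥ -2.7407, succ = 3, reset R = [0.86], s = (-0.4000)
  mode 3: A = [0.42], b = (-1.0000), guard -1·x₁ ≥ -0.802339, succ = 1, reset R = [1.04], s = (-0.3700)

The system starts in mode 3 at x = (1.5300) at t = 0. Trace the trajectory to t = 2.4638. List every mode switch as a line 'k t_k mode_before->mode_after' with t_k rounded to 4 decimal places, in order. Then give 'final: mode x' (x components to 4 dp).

1 1.4713 3->1
final: 1 2.2609

Mode 3: guard c·x = -0.8023 hit at Δt = 1.4713 (t = 1.4713), x⁻ = (0.8023) → reset → x⁺ = (0.4644), jump to mode 1
Mode 1: flow for 0.9925 to horizon, guard not reached → x = (2.2609)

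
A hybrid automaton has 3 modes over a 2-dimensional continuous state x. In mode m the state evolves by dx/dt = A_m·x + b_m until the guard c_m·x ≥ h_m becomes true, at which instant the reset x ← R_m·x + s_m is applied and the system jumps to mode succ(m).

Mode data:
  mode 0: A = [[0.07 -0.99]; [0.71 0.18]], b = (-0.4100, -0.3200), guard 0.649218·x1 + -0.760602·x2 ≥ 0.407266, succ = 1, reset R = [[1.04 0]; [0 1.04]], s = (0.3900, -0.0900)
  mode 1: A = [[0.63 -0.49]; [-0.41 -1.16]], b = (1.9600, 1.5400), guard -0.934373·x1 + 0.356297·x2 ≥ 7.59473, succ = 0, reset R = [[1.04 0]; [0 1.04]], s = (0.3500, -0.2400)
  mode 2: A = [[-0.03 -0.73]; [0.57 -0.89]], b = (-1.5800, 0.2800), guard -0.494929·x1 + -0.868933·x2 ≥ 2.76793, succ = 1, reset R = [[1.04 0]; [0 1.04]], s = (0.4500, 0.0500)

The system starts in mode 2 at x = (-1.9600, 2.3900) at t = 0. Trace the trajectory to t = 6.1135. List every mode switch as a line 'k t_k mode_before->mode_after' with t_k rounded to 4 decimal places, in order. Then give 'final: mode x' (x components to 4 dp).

1 1.2609 2->1
2 2.6959 1->0
3 4.0767 0->1
4 5.3097 1->0
final: 0 -7.3365 -3.7696

Mode 2: guard c·x = 2.7679 hit at Δt = 1.2609 (t = 1.2609), x⁻ = (-4.5206, -0.6106) → reset → x⁺ = (-4.2514, -0.5850), jump to mode 1
Mode 1: guard c·x = 7.5947 hit at Δt = 1.4350 (t = 2.6959), x⁻ = (-7.1375, 2.5980) → reset → x⁺ = (-7.0730, 2.4619), jump to mode 0
Mode 0: guard c·x = 0.4073 hit at Δt = 1.3808 (t = 4.0767), x⁻ = (-6.2160, -5.8412) → reset → x⁺ = (-6.0746, -6.1648), jump to mode 1
Mode 1: guard c·x = 7.5947 hit at Δt = 1.2330 (t = 5.3097), x⁻ = (-7.6303, 1.3055) → reset → x⁺ = (-7.5855, 1.1177), jump to mode 0
Mode 0: flow for 0.8038 to horizon, guard not reached → x = (-7.3365, -3.7696)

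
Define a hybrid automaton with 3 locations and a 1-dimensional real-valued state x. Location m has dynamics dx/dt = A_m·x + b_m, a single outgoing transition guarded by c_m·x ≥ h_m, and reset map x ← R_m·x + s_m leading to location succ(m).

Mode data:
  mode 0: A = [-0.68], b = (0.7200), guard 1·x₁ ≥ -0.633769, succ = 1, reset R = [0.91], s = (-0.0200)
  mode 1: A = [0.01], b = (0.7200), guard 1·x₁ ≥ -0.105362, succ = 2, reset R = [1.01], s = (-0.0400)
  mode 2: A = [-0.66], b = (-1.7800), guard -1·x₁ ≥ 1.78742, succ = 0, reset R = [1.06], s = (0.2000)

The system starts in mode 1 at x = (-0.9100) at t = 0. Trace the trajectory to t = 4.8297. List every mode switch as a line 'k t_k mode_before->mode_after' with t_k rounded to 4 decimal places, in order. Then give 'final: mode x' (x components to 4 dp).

1 1.1255 1->2
2 2.6878 2->0
3 3.4034 0->1
4 4.0892 1->2
final: 2 -1.1324

Mode 1: guard c·x = -0.1054 hit at Δt = 1.1255 (t = 1.1255), x⁻ = (-0.1054) → reset → x⁺ = (-0.1464), jump to mode 2
Mode 2: guard c·x = 1.7874 hit at Δt = 1.5623 (t = 2.6878), x⁻ = (-1.7874) → reset → x⁺ = (-1.6947), jump to mode 0
Mode 0: guard c·x = -0.6338 hit at Δt = 0.7156 (t = 3.4034), x⁻ = (-0.6338) → reset → x⁺ = (-0.5967), jump to mode 1
Mode 1: guard c·x = -0.1054 hit at Δt = 0.6858 (t = 4.0892), x⁻ = (-0.1054) → reset → x⁺ = (-0.1464), jump to mode 2
Mode 2: flow for 0.7405 to horizon, guard not reached → x = (-1.1324)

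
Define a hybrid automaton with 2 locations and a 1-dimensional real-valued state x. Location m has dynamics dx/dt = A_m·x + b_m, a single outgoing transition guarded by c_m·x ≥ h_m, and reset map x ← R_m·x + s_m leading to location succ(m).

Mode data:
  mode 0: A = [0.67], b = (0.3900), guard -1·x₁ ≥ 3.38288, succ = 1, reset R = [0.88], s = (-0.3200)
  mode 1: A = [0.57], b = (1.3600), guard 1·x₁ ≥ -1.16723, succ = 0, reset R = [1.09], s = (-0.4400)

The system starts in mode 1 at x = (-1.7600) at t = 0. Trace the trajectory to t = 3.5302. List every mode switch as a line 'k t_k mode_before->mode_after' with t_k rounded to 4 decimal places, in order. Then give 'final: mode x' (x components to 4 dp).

Mode 1: guard c·x = -1.1672 hit at Δt = 1.1689 (t = 1.1689), x⁻ = (-1.1672) → reset → x⁺ = (-1.7123), jump to mode 0
Mode 0: guard c·x = 3.3829 hit at Δt = 1.3545 (t = 2.5234), x⁻ = (-3.3829) → reset → x⁺ = (-3.2969), jump to mode 1
Mode 1: flow for 1.0068 to horizon, guard not reached → x = (-4.0031)

1 1.1689 1->0
2 2.5234 0->1
final: 1 -4.0031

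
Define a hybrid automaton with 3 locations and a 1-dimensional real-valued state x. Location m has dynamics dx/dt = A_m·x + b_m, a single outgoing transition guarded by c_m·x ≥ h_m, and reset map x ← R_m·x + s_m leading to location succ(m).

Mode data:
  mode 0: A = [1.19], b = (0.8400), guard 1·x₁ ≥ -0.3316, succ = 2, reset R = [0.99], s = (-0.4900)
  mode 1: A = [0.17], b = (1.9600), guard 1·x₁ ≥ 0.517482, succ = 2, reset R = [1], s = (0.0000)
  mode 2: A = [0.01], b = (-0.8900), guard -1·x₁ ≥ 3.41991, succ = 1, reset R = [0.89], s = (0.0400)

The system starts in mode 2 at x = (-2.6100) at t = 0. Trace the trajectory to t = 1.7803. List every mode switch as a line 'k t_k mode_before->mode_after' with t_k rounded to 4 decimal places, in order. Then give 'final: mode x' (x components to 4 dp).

1 0.8802 2->1
final: 1 -1.5940

Mode 2: guard c·x = 3.4199 hit at Δt = 0.8802 (t = 0.8802), x⁻ = (-3.4199) → reset → x⁺ = (-3.0037), jump to mode 1
Mode 1: flow for 0.9001 to horizon, guard not reached → x = (-1.5940)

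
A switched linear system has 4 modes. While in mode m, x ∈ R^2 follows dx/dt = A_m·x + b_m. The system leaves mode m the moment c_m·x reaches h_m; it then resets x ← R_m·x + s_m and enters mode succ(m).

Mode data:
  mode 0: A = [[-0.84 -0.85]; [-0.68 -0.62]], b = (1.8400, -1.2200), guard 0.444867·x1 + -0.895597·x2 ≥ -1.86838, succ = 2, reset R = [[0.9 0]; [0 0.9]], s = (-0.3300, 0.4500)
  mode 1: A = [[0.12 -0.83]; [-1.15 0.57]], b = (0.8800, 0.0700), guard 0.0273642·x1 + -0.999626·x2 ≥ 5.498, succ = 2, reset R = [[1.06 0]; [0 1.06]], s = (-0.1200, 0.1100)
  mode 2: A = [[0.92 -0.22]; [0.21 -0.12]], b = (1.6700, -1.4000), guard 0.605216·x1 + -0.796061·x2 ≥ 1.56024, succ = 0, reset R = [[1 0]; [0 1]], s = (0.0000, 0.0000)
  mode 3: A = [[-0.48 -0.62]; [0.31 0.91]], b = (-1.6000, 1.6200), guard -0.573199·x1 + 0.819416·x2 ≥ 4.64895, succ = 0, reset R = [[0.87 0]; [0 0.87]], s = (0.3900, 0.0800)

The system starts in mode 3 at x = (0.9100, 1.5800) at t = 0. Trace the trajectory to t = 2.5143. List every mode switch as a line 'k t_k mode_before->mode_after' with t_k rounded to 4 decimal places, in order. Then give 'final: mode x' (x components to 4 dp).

1 0.7170 3->0
2 1.7281 0->2
final: 2 -0.3640 0.6832

Mode 3: guard c·x = 4.6490 hit at Δt = 0.7170 (t = 0.7170), x⁻ = (-1.4819, 4.6368) → reset → x⁺ = (-0.8993, 4.1141), jump to mode 0
Mode 0: guard c·x = -1.8684 hit at Δt = 1.0111 (t = 1.7281), x⁻ = (-0.6741, 1.7513) → reset → x⁺ = (-0.9367, 2.0262), jump to mode 2
Mode 2: flow for 0.7862 to horizon, guard not reached → x = (-0.3640, 0.6832)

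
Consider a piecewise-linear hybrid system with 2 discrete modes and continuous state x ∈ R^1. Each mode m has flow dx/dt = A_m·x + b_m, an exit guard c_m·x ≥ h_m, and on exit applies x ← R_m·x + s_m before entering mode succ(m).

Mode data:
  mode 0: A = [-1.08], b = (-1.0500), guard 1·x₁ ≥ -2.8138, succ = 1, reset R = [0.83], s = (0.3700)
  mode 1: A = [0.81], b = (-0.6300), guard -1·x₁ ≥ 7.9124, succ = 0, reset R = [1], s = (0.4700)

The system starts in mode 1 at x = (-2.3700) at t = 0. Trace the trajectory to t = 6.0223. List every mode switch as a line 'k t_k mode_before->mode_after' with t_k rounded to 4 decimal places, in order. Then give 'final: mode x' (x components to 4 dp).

Mode 1: guard c·x = 7.9124 hit at Δt = 1.2537 (t = 1.2537), x⁻ = (-7.9124) → reset → x⁺ = (-7.4424), jump to mode 0
Mode 0: guard c·x = -2.8138 hit at Δt = 1.1635 (t = 2.4172), x⁻ = (-2.8138) → reset → x⁺ = (-1.9655), jump to mode 1
Mode 1: guard c·x = 7.9124 hit at Δt = 1.4235 (t = 3.8407), x⁻ = (-7.9124) → reset → x⁺ = (-7.4424), jump to mode 0
Mode 0: guard c·x = -2.8138 hit at Δt = 1.1635 (t = 5.0042), x⁻ = (-2.8138) → reset → x⁺ = (-1.9655), jump to mode 1
Mode 1: flow for 1.0181 to horizon, guard not reached → x = (-5.4797)

1 1.2537 1->0
2 2.4172 0->1
3 3.8407 1->0
4 5.0042 0->1
final: 1 -5.4797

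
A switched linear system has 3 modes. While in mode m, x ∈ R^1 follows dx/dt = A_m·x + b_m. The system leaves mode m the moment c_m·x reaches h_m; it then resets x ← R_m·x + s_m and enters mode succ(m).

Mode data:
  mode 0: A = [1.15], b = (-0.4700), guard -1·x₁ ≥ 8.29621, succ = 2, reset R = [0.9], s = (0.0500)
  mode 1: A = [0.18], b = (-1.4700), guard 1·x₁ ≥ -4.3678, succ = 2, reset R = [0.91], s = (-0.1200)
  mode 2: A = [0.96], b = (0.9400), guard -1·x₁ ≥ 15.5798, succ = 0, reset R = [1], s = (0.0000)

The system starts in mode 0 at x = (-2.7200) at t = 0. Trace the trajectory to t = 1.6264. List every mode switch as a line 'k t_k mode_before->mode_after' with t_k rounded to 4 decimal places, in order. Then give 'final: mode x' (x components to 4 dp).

1 0.8898 0->2
final: 2 -14.0354

Mode 0: guard c·x = 8.2962 hit at Δt = 0.8898 (t = 0.8898), x⁻ = (-8.2962) → reset → x⁺ = (-7.4166), jump to mode 2
Mode 2: flow for 0.7366 to horizon, guard not reached → x = (-14.0354)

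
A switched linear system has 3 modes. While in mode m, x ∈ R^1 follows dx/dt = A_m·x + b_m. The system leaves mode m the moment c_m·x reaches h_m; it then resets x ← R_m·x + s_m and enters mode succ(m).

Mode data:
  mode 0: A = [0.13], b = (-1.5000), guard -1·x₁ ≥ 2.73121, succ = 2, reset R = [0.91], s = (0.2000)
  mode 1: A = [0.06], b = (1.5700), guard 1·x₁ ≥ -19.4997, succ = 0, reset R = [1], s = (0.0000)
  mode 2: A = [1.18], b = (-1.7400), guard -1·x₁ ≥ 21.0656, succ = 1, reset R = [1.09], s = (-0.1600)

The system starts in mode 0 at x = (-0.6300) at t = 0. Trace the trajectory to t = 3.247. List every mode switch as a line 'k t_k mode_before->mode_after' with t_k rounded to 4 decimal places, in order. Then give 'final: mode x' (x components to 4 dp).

Mode 0: guard c·x = 2.7312 hit at Δt = 1.2253 (t = 1.2253), x⁻ = (-2.7312) → reset → x⁺ = (-2.2854), jump to mode 2
Mode 2: guard c·x = 21.0656 hit at Δt = 1.5177 (t = 2.7430), x⁻ = (-21.0656) → reset → x⁺ = (-23.1215), jump to mode 1
Mode 1: flow for 0.5040 to horizon, guard not reached → x = (-23.0280)

1 1.2253 0->2
2 2.7430 2->1
final: 1 -23.0280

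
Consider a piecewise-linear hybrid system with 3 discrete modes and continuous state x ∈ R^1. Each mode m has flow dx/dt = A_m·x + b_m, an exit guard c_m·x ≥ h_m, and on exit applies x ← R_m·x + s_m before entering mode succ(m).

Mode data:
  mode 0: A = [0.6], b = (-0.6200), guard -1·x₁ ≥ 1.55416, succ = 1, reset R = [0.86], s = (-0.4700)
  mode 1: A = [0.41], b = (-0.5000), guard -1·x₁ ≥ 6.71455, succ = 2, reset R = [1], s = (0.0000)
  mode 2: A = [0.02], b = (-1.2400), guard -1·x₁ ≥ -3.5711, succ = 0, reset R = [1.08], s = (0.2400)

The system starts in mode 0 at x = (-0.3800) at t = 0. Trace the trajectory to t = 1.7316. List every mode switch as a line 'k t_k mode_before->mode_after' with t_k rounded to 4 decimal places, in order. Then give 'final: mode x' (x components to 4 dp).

1 1.0079 0->1
final: 1 -2.8519

Mode 0: guard c·x = 1.5542 hit at Δt = 1.0079 (t = 1.0079), x⁻ = (-1.5542) → reset → x⁺ = (-1.8066), jump to mode 1
Mode 1: flow for 0.7237 to horizon, guard not reached → x = (-2.8519)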